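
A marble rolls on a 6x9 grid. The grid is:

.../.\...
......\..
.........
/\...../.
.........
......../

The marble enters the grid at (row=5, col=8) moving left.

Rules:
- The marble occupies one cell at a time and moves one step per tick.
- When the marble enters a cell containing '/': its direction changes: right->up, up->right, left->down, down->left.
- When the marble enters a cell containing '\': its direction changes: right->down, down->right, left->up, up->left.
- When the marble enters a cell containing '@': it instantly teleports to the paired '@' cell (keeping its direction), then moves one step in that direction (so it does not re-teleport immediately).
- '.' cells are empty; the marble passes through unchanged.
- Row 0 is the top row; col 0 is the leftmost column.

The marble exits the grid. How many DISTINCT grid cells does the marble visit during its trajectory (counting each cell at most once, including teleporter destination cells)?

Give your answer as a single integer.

Answer: 1

Derivation:
Step 1: enter (5,8), '/' deflects left->down, move down to (6,8)
Step 2: at (6,8) — EXIT via bottom edge, pos 8
Distinct cells visited: 1 (path length 1)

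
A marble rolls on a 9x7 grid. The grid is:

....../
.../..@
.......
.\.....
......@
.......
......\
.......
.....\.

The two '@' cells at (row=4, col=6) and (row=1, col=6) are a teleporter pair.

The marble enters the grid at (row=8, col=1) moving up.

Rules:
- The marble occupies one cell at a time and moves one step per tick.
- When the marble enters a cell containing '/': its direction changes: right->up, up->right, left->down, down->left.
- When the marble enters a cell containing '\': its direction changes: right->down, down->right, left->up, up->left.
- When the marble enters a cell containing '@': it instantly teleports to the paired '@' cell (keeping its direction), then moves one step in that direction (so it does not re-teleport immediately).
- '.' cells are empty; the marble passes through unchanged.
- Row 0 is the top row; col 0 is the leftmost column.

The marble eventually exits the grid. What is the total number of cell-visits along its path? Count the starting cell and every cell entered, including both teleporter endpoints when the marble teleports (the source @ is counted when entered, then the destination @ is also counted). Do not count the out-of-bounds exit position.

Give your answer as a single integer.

Step 1: enter (8,1), '.' pass, move up to (7,1)
Step 2: enter (7,1), '.' pass, move up to (6,1)
Step 3: enter (6,1), '.' pass, move up to (5,1)
Step 4: enter (5,1), '.' pass, move up to (4,1)
Step 5: enter (4,1), '.' pass, move up to (3,1)
Step 6: enter (3,1), '\' deflects up->left, move left to (3,0)
Step 7: enter (3,0), '.' pass, move left to (3,-1)
Step 8: at (3,-1) — EXIT via left edge, pos 3
Path length (cell visits): 7

Answer: 7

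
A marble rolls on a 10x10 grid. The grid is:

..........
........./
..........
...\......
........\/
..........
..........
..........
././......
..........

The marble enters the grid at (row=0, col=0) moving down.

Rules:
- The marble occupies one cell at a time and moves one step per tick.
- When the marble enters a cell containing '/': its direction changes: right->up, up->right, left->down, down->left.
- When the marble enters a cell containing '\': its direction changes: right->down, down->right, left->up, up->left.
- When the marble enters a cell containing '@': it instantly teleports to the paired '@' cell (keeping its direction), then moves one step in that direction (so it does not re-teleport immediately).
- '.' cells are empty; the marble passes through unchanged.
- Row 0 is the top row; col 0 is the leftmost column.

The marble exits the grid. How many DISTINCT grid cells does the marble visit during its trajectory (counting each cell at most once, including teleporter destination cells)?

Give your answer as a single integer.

Step 1: enter (0,0), '.' pass, move down to (1,0)
Step 2: enter (1,0), '.' pass, move down to (2,0)
Step 3: enter (2,0), '.' pass, move down to (3,0)
Step 4: enter (3,0), '.' pass, move down to (4,0)
Step 5: enter (4,0), '.' pass, move down to (5,0)
Step 6: enter (5,0), '.' pass, move down to (6,0)
Step 7: enter (6,0), '.' pass, move down to (7,0)
Step 8: enter (7,0), '.' pass, move down to (8,0)
Step 9: enter (8,0), '.' pass, move down to (9,0)
Step 10: enter (9,0), '.' pass, move down to (10,0)
Step 11: at (10,0) — EXIT via bottom edge, pos 0
Distinct cells visited: 10 (path length 10)

Answer: 10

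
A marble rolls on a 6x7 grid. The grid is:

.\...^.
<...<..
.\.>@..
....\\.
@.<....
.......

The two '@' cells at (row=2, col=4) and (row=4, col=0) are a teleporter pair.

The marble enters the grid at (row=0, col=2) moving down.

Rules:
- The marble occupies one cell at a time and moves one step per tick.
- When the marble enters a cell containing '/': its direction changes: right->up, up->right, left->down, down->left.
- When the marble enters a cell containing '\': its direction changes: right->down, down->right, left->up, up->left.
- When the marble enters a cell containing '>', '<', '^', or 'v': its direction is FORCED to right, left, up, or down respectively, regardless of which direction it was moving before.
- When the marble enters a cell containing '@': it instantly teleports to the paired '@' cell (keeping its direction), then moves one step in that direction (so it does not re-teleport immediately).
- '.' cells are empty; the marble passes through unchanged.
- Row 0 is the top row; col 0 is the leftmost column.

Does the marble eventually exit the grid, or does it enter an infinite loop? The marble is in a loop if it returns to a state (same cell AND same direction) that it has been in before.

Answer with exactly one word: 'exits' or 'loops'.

Step 1: enter (0,2), '.' pass, move down to (1,2)
Step 2: enter (1,2), '.' pass, move down to (2,2)
Step 3: enter (2,2), '.' pass, move down to (3,2)
Step 4: enter (3,2), '.' pass, move down to (4,2)
Step 5: enter (4,2), '<' forces down->left, move left to (4,1)
Step 6: enter (4,1), '.' pass, move left to (4,0)
Step 7: enter (4,0), '@' teleport (4,0)->(2,4), also enter (2,4), move left to (2,3)
Step 8: enter (2,3), '>' forces left->right, move right to (2,4)
Step 9: enter (2,4), '@' teleport (2,4)->(4,0), also enter (4,0), move right to (4,1)
Step 10: enter (4,1), '.' pass, move right to (4,2)
Step 11: enter (4,2), '<' forces right->left, move left to (4,1)
Step 12: at (4,1) dir=left — LOOP DETECTED (seen before)

Answer: loops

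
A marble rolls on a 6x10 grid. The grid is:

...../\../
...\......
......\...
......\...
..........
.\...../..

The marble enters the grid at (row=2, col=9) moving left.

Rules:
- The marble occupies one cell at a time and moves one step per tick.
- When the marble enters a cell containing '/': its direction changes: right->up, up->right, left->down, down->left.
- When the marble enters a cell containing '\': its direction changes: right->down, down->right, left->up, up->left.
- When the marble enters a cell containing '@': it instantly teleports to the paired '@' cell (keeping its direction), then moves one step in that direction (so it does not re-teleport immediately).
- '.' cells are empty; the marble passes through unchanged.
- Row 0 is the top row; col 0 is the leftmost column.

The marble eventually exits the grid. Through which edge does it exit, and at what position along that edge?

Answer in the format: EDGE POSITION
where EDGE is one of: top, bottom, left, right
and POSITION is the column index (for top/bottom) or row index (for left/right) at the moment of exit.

Step 1: enter (2,9), '.' pass, move left to (2,8)
Step 2: enter (2,8), '.' pass, move left to (2,7)
Step 3: enter (2,7), '.' pass, move left to (2,6)
Step 4: enter (2,6), '\' deflects left->up, move up to (1,6)
Step 5: enter (1,6), '.' pass, move up to (0,6)
Step 6: enter (0,6), '\' deflects up->left, move left to (0,5)
Step 7: enter (0,5), '/' deflects left->down, move down to (1,5)
Step 8: enter (1,5), '.' pass, move down to (2,5)
Step 9: enter (2,5), '.' pass, move down to (3,5)
Step 10: enter (3,5), '.' pass, move down to (4,5)
Step 11: enter (4,5), '.' pass, move down to (5,5)
Step 12: enter (5,5), '.' pass, move down to (6,5)
Step 13: at (6,5) — EXIT via bottom edge, pos 5

Answer: bottom 5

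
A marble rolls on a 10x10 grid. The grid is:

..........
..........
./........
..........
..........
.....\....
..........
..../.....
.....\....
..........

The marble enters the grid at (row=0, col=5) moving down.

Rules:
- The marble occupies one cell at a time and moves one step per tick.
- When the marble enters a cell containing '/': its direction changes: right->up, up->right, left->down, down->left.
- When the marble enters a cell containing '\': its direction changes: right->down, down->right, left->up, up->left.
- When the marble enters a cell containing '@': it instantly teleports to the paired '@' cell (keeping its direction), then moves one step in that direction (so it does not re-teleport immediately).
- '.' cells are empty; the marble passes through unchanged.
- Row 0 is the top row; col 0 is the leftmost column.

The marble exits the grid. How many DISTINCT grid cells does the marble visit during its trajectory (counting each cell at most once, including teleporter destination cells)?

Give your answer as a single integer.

Step 1: enter (0,5), '.' pass, move down to (1,5)
Step 2: enter (1,5), '.' pass, move down to (2,5)
Step 3: enter (2,5), '.' pass, move down to (3,5)
Step 4: enter (3,5), '.' pass, move down to (4,5)
Step 5: enter (4,5), '.' pass, move down to (5,5)
Step 6: enter (5,5), '\' deflects down->right, move right to (5,6)
Step 7: enter (5,6), '.' pass, move right to (5,7)
Step 8: enter (5,7), '.' pass, move right to (5,8)
Step 9: enter (5,8), '.' pass, move right to (5,9)
Step 10: enter (5,9), '.' pass, move right to (5,10)
Step 11: at (5,10) — EXIT via right edge, pos 5
Distinct cells visited: 10 (path length 10)

Answer: 10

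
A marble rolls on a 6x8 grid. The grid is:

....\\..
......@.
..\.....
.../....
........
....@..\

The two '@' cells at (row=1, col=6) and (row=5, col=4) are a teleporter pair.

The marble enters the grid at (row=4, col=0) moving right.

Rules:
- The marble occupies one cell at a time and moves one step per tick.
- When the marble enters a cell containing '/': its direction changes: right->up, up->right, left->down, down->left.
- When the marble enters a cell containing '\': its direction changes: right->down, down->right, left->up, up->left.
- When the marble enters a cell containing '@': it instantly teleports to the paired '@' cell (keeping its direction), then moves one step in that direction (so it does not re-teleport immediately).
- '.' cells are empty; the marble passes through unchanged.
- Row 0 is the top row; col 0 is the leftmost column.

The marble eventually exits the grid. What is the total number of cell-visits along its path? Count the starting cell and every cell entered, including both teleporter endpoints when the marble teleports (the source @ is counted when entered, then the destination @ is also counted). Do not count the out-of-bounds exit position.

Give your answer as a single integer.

Step 1: enter (4,0), '.' pass, move right to (4,1)
Step 2: enter (4,1), '.' pass, move right to (4,2)
Step 3: enter (4,2), '.' pass, move right to (4,3)
Step 4: enter (4,3), '.' pass, move right to (4,4)
Step 5: enter (4,4), '.' pass, move right to (4,5)
Step 6: enter (4,5), '.' pass, move right to (4,6)
Step 7: enter (4,6), '.' pass, move right to (4,7)
Step 8: enter (4,7), '.' pass, move right to (4,8)
Step 9: at (4,8) — EXIT via right edge, pos 4
Path length (cell visits): 8

Answer: 8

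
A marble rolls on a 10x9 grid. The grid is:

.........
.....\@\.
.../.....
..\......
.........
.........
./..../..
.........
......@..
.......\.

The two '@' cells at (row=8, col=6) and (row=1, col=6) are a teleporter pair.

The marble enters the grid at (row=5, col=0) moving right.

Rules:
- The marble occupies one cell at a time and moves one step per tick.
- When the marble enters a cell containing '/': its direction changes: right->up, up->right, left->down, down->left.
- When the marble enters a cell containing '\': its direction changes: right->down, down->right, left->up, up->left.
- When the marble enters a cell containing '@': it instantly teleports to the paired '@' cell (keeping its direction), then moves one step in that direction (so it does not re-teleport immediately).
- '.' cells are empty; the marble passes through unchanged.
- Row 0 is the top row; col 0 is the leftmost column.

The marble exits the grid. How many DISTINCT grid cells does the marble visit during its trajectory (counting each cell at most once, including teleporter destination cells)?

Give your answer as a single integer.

Step 1: enter (5,0), '.' pass, move right to (5,1)
Step 2: enter (5,1), '.' pass, move right to (5,2)
Step 3: enter (5,2), '.' pass, move right to (5,3)
Step 4: enter (5,3), '.' pass, move right to (5,4)
Step 5: enter (5,4), '.' pass, move right to (5,5)
Step 6: enter (5,5), '.' pass, move right to (5,6)
Step 7: enter (5,6), '.' pass, move right to (5,7)
Step 8: enter (5,7), '.' pass, move right to (5,8)
Step 9: enter (5,8), '.' pass, move right to (5,9)
Step 10: at (5,9) — EXIT via right edge, pos 5
Distinct cells visited: 9 (path length 9)

Answer: 9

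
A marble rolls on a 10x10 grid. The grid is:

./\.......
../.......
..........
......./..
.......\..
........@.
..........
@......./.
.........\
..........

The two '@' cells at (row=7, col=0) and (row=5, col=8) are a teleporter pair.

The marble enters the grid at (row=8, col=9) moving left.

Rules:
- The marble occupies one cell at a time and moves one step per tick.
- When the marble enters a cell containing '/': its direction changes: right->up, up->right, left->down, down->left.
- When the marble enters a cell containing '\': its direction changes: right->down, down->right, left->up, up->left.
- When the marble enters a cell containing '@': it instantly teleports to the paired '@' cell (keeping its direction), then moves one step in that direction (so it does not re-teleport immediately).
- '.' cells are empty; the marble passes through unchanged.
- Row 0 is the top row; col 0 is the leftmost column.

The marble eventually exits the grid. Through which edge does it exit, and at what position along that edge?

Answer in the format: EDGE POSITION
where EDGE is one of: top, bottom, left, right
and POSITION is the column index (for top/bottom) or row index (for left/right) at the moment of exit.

Answer: top 9

Derivation:
Step 1: enter (8,9), '\' deflects left->up, move up to (7,9)
Step 2: enter (7,9), '.' pass, move up to (6,9)
Step 3: enter (6,9), '.' pass, move up to (5,9)
Step 4: enter (5,9), '.' pass, move up to (4,9)
Step 5: enter (4,9), '.' pass, move up to (3,9)
Step 6: enter (3,9), '.' pass, move up to (2,9)
Step 7: enter (2,9), '.' pass, move up to (1,9)
Step 8: enter (1,9), '.' pass, move up to (0,9)
Step 9: enter (0,9), '.' pass, move up to (-1,9)
Step 10: at (-1,9) — EXIT via top edge, pos 9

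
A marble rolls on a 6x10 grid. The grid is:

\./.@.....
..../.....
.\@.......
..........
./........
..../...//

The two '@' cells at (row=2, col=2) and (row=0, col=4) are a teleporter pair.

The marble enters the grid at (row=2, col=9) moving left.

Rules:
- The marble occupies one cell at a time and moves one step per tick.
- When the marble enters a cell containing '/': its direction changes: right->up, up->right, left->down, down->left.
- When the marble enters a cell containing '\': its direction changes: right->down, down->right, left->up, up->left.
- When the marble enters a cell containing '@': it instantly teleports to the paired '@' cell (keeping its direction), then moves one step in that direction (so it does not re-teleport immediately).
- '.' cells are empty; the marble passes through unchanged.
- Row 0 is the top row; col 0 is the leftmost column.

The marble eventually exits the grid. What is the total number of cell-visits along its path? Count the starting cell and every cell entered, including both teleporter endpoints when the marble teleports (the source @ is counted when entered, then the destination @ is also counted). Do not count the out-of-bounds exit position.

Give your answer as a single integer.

Answer: 19

Derivation:
Step 1: enter (2,9), '.' pass, move left to (2,8)
Step 2: enter (2,8), '.' pass, move left to (2,7)
Step 3: enter (2,7), '.' pass, move left to (2,6)
Step 4: enter (2,6), '.' pass, move left to (2,5)
Step 5: enter (2,5), '.' pass, move left to (2,4)
Step 6: enter (2,4), '.' pass, move left to (2,3)
Step 7: enter (2,3), '.' pass, move left to (2,2)
Step 8: enter (2,2), '@' teleport (2,2)->(0,4), also enter (0,4), move left to (0,3)
Step 9: enter (0,3), '.' pass, move left to (0,2)
Step 10: enter (0,2), '/' deflects left->down, move down to (1,2)
Step 11: enter (1,2), '.' pass, move down to (2,2)
Step 12: enter (2,2), '@' teleport (2,2)->(0,4), also enter (0,4), move down to (1,4)
Step 13: enter (1,4), '/' deflects down->left, move left to (1,3)
Step 14: enter (1,3), '.' pass, move left to (1,2)
Step 15: enter (1,2), '.' pass, move left to (1,1)
Step 16: enter (1,1), '.' pass, move left to (1,0)
Step 17: enter (1,0), '.' pass, move left to (1,-1)
Step 18: at (1,-1) — EXIT via left edge, pos 1
Path length (cell visits): 19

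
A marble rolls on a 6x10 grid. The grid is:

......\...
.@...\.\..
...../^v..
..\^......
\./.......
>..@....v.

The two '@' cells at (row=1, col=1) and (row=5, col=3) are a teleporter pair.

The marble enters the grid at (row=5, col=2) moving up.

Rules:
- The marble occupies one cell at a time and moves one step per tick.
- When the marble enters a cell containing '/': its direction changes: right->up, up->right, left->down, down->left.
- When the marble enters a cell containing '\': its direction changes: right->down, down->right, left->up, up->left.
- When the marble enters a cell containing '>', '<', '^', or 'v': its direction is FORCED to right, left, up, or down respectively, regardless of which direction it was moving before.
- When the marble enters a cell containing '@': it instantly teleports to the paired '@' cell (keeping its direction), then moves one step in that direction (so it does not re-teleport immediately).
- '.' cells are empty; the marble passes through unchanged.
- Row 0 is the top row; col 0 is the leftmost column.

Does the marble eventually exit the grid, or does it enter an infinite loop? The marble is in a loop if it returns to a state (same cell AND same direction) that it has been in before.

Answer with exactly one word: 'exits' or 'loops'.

Answer: exits

Derivation:
Step 1: enter (5,2), '.' pass, move up to (4,2)
Step 2: enter (4,2), '/' deflects up->right, move right to (4,3)
Step 3: enter (4,3), '.' pass, move right to (4,4)
Step 4: enter (4,4), '.' pass, move right to (4,5)
Step 5: enter (4,5), '.' pass, move right to (4,6)
Step 6: enter (4,6), '.' pass, move right to (4,7)
Step 7: enter (4,7), '.' pass, move right to (4,8)
Step 8: enter (4,8), '.' pass, move right to (4,9)
Step 9: enter (4,9), '.' pass, move right to (4,10)
Step 10: at (4,10) — EXIT via right edge, pos 4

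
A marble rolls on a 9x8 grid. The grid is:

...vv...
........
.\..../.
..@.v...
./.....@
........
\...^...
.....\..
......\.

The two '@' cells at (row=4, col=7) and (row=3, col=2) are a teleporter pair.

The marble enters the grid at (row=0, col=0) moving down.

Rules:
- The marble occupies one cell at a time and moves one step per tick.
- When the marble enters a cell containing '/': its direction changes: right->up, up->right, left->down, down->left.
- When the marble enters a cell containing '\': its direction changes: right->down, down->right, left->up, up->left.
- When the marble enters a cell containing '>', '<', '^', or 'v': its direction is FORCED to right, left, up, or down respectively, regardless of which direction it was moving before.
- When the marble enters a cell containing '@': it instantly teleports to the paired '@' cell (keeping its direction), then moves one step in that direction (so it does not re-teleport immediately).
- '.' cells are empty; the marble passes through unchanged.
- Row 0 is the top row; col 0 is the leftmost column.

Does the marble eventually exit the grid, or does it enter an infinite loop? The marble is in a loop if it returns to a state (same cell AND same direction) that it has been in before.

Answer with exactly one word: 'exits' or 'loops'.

Step 1: enter (0,0), '.' pass, move down to (1,0)
Step 2: enter (1,0), '.' pass, move down to (2,0)
Step 3: enter (2,0), '.' pass, move down to (3,0)
Step 4: enter (3,0), '.' pass, move down to (4,0)
Step 5: enter (4,0), '.' pass, move down to (5,0)
Step 6: enter (5,0), '.' pass, move down to (6,0)
Step 7: enter (6,0), '\' deflects down->right, move right to (6,1)
Step 8: enter (6,1), '.' pass, move right to (6,2)
Step 9: enter (6,2), '.' pass, move right to (6,3)
Step 10: enter (6,3), '.' pass, move right to (6,4)
Step 11: enter (6,4), '^' forces right->up, move up to (5,4)
Step 12: enter (5,4), '.' pass, move up to (4,4)
Step 13: enter (4,4), '.' pass, move up to (3,4)
Step 14: enter (3,4), 'v' forces up->down, move down to (4,4)
Step 15: enter (4,4), '.' pass, move down to (5,4)
Step 16: enter (5,4), '.' pass, move down to (6,4)
Step 17: enter (6,4), '^' forces down->up, move up to (5,4)
Step 18: at (5,4) dir=up — LOOP DETECTED (seen before)

Answer: loops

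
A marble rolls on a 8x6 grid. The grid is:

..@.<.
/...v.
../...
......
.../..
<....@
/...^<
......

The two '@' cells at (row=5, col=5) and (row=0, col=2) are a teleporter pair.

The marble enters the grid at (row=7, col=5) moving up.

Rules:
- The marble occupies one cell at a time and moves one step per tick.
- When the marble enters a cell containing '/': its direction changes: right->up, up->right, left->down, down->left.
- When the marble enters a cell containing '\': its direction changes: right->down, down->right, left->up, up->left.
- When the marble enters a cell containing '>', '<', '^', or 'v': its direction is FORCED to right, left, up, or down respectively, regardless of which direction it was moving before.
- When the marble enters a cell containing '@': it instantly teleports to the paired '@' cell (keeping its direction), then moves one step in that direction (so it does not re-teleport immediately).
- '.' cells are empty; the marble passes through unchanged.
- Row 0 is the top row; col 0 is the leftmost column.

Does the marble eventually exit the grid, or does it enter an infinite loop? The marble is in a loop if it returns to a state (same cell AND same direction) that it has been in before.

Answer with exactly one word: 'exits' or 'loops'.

Answer: loops

Derivation:
Step 1: enter (7,5), '.' pass, move up to (6,5)
Step 2: enter (6,5), '<' forces up->left, move left to (6,4)
Step 3: enter (6,4), '^' forces left->up, move up to (5,4)
Step 4: enter (5,4), '.' pass, move up to (4,4)
Step 5: enter (4,4), '.' pass, move up to (3,4)
Step 6: enter (3,4), '.' pass, move up to (2,4)
Step 7: enter (2,4), '.' pass, move up to (1,4)
Step 8: enter (1,4), 'v' forces up->down, move down to (2,4)
Step 9: enter (2,4), '.' pass, move down to (3,4)
Step 10: enter (3,4), '.' pass, move down to (4,4)
Step 11: enter (4,4), '.' pass, move down to (5,4)
Step 12: enter (5,4), '.' pass, move down to (6,4)
Step 13: enter (6,4), '^' forces down->up, move up to (5,4)
Step 14: at (5,4) dir=up — LOOP DETECTED (seen before)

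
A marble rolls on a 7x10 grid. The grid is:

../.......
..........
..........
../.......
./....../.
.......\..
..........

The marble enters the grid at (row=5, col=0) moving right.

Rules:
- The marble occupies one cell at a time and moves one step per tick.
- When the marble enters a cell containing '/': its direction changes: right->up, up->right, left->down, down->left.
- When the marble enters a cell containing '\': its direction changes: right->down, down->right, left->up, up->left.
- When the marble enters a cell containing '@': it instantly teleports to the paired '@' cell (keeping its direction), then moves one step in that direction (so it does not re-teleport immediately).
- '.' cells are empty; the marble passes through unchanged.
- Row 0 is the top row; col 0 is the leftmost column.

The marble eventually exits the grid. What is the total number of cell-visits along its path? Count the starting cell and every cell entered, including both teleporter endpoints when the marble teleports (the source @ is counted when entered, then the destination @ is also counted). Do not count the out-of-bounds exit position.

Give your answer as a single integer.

Step 1: enter (5,0), '.' pass, move right to (5,1)
Step 2: enter (5,1), '.' pass, move right to (5,2)
Step 3: enter (5,2), '.' pass, move right to (5,3)
Step 4: enter (5,3), '.' pass, move right to (5,4)
Step 5: enter (5,4), '.' pass, move right to (5,5)
Step 6: enter (5,5), '.' pass, move right to (5,6)
Step 7: enter (5,6), '.' pass, move right to (5,7)
Step 8: enter (5,7), '\' deflects right->down, move down to (6,7)
Step 9: enter (6,7), '.' pass, move down to (7,7)
Step 10: at (7,7) — EXIT via bottom edge, pos 7
Path length (cell visits): 9

Answer: 9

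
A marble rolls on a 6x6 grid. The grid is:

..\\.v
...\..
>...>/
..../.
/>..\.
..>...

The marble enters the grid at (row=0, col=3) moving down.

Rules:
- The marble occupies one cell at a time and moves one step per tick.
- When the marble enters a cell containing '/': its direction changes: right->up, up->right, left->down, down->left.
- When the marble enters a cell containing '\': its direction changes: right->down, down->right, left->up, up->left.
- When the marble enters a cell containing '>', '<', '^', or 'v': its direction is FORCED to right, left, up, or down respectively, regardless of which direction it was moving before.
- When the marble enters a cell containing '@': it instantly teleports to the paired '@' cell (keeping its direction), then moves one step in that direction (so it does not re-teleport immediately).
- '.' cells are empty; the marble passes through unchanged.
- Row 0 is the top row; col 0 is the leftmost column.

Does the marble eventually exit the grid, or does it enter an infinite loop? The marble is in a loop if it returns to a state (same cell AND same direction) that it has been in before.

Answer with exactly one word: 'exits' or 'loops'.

Answer: loops

Derivation:
Step 1: enter (0,3), '\' deflects down->right, move right to (0,4)
Step 2: enter (0,4), '.' pass, move right to (0,5)
Step 3: enter (0,5), 'v' forces right->down, move down to (1,5)
Step 4: enter (1,5), '.' pass, move down to (2,5)
Step 5: enter (2,5), '/' deflects down->left, move left to (2,4)
Step 6: enter (2,4), '>' forces left->right, move right to (2,5)
Step 7: enter (2,5), '/' deflects right->up, move up to (1,5)
Step 8: enter (1,5), '.' pass, move up to (0,5)
Step 9: enter (0,5), 'v' forces up->down, move down to (1,5)
Step 10: at (1,5) dir=down — LOOP DETECTED (seen before)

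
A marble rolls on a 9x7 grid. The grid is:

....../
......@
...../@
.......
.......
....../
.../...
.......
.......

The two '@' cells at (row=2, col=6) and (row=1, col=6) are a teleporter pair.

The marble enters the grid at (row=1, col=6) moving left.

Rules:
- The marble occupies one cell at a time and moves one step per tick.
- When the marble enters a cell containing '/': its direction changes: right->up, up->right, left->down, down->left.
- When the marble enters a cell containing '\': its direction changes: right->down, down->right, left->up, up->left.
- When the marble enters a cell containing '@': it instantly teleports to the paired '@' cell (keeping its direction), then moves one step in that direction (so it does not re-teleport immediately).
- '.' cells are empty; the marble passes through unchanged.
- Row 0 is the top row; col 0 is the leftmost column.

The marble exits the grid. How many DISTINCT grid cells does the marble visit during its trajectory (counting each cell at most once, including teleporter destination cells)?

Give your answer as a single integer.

Step 1: enter (1,6), '@' teleport (1,6)->(2,6), also enter (2,6), move left to (2,5)
Step 2: enter (2,5), '/' deflects left->down, move down to (3,5)
Step 3: enter (3,5), '.' pass, move down to (4,5)
Step 4: enter (4,5), '.' pass, move down to (5,5)
Step 5: enter (5,5), '.' pass, move down to (6,5)
Step 6: enter (6,5), '.' pass, move down to (7,5)
Step 7: enter (7,5), '.' pass, move down to (8,5)
Step 8: enter (8,5), '.' pass, move down to (9,5)
Step 9: at (9,5) — EXIT via bottom edge, pos 5
Distinct cells visited: 9 (path length 9)

Answer: 9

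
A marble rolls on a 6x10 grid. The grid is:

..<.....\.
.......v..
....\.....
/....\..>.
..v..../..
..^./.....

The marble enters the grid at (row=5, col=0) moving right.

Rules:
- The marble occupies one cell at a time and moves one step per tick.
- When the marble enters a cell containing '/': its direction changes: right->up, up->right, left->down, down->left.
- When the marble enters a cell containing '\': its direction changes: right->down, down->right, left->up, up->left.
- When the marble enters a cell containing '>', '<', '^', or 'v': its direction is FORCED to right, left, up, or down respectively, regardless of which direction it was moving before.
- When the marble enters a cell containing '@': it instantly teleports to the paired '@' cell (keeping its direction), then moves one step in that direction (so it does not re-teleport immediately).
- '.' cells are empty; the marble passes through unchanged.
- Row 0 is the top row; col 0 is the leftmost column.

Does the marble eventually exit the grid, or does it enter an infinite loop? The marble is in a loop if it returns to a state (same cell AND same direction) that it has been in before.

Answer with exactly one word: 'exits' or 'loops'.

Step 1: enter (5,0), '.' pass, move right to (5,1)
Step 2: enter (5,1), '.' pass, move right to (5,2)
Step 3: enter (5,2), '^' forces right->up, move up to (4,2)
Step 4: enter (4,2), 'v' forces up->down, move down to (5,2)
Step 5: enter (5,2), '^' forces down->up, move up to (4,2)
Step 6: at (4,2) dir=up — LOOP DETECTED (seen before)

Answer: loops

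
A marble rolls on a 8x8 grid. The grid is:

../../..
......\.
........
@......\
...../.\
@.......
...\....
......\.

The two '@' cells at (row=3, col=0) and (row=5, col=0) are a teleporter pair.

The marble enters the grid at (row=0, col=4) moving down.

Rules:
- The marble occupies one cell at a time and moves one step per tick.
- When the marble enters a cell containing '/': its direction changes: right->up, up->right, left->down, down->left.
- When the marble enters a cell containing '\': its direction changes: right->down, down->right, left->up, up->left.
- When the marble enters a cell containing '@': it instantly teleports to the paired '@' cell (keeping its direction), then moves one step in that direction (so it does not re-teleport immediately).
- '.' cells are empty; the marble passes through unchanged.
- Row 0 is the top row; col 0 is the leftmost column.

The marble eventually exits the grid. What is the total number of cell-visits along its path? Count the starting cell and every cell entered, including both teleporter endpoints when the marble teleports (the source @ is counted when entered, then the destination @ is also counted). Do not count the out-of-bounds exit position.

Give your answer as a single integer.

Answer: 8

Derivation:
Step 1: enter (0,4), '.' pass, move down to (1,4)
Step 2: enter (1,4), '.' pass, move down to (2,4)
Step 3: enter (2,4), '.' pass, move down to (3,4)
Step 4: enter (3,4), '.' pass, move down to (4,4)
Step 5: enter (4,4), '.' pass, move down to (5,4)
Step 6: enter (5,4), '.' pass, move down to (6,4)
Step 7: enter (6,4), '.' pass, move down to (7,4)
Step 8: enter (7,4), '.' pass, move down to (8,4)
Step 9: at (8,4) — EXIT via bottom edge, pos 4
Path length (cell visits): 8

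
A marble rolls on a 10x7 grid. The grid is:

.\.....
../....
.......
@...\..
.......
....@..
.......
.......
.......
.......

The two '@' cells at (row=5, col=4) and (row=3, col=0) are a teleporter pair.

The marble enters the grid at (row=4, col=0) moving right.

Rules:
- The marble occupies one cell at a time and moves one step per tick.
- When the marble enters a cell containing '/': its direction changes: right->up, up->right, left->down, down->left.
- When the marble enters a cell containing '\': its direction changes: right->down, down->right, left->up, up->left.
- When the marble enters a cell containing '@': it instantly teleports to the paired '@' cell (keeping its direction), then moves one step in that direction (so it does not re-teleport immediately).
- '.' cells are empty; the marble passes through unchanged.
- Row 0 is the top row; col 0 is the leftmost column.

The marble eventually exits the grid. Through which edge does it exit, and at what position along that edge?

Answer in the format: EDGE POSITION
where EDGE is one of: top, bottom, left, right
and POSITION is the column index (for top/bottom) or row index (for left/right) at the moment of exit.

Step 1: enter (4,0), '.' pass, move right to (4,1)
Step 2: enter (4,1), '.' pass, move right to (4,2)
Step 3: enter (4,2), '.' pass, move right to (4,3)
Step 4: enter (4,3), '.' pass, move right to (4,4)
Step 5: enter (4,4), '.' pass, move right to (4,5)
Step 6: enter (4,5), '.' pass, move right to (4,6)
Step 7: enter (4,6), '.' pass, move right to (4,7)
Step 8: at (4,7) — EXIT via right edge, pos 4

Answer: right 4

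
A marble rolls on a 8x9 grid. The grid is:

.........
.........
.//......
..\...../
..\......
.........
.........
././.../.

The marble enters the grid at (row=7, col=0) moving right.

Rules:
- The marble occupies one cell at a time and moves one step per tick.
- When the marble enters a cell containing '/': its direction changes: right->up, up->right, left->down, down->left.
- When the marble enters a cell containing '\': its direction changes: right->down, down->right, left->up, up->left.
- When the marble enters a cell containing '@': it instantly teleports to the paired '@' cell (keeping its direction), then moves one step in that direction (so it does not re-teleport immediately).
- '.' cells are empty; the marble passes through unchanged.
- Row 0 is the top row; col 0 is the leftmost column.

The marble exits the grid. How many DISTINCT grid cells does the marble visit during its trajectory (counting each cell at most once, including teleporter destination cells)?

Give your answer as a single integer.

Step 1: enter (7,0), '.' pass, move right to (7,1)
Step 2: enter (7,1), '/' deflects right->up, move up to (6,1)
Step 3: enter (6,1), '.' pass, move up to (5,1)
Step 4: enter (5,1), '.' pass, move up to (4,1)
Step 5: enter (4,1), '.' pass, move up to (3,1)
Step 6: enter (3,1), '.' pass, move up to (2,1)
Step 7: enter (2,1), '/' deflects up->right, move right to (2,2)
Step 8: enter (2,2), '/' deflects right->up, move up to (1,2)
Step 9: enter (1,2), '.' pass, move up to (0,2)
Step 10: enter (0,2), '.' pass, move up to (-1,2)
Step 11: at (-1,2) — EXIT via top edge, pos 2
Distinct cells visited: 10 (path length 10)

Answer: 10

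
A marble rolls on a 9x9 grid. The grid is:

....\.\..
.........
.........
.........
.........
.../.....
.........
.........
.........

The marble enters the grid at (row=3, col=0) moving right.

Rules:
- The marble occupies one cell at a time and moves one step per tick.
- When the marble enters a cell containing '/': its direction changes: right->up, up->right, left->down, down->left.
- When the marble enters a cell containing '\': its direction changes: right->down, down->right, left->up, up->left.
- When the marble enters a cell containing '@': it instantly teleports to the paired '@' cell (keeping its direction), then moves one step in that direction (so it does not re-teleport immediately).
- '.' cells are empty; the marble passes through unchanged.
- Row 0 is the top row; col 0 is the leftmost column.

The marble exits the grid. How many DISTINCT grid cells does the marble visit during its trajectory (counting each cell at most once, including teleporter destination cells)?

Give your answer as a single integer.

Answer: 9

Derivation:
Step 1: enter (3,0), '.' pass, move right to (3,1)
Step 2: enter (3,1), '.' pass, move right to (3,2)
Step 3: enter (3,2), '.' pass, move right to (3,3)
Step 4: enter (3,3), '.' pass, move right to (3,4)
Step 5: enter (3,4), '.' pass, move right to (3,5)
Step 6: enter (3,5), '.' pass, move right to (3,6)
Step 7: enter (3,6), '.' pass, move right to (3,7)
Step 8: enter (3,7), '.' pass, move right to (3,8)
Step 9: enter (3,8), '.' pass, move right to (3,9)
Step 10: at (3,9) — EXIT via right edge, pos 3
Distinct cells visited: 9 (path length 9)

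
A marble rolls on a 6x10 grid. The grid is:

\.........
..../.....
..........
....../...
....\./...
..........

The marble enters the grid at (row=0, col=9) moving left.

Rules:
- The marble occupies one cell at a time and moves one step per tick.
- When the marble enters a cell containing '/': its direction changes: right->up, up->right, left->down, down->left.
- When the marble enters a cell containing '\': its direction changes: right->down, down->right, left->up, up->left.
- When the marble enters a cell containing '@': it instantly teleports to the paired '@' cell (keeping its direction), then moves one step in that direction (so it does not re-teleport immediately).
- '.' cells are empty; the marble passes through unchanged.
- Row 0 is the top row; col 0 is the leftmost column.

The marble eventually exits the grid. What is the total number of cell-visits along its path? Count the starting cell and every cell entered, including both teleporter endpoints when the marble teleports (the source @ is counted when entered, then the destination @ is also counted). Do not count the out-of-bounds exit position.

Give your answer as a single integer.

Step 1: enter (0,9), '.' pass, move left to (0,8)
Step 2: enter (0,8), '.' pass, move left to (0,7)
Step 3: enter (0,7), '.' pass, move left to (0,6)
Step 4: enter (0,6), '.' pass, move left to (0,5)
Step 5: enter (0,5), '.' pass, move left to (0,4)
Step 6: enter (0,4), '.' pass, move left to (0,3)
Step 7: enter (0,3), '.' pass, move left to (0,2)
Step 8: enter (0,2), '.' pass, move left to (0,1)
Step 9: enter (0,1), '.' pass, move left to (0,0)
Step 10: enter (0,0), '\' deflects left->up, move up to (-1,0)
Step 11: at (-1,0) — EXIT via top edge, pos 0
Path length (cell visits): 10

Answer: 10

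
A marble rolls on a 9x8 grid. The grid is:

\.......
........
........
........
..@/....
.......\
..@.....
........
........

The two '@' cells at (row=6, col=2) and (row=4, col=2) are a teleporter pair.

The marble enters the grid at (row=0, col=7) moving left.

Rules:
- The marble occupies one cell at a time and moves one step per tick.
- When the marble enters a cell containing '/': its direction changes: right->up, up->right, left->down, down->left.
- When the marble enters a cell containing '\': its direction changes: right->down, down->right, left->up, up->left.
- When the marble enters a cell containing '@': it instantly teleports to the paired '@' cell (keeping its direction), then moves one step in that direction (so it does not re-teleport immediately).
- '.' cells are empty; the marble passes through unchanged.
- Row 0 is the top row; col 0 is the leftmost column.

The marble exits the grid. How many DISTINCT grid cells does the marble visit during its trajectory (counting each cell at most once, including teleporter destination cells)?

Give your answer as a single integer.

Step 1: enter (0,7), '.' pass, move left to (0,6)
Step 2: enter (0,6), '.' pass, move left to (0,5)
Step 3: enter (0,5), '.' pass, move left to (0,4)
Step 4: enter (0,4), '.' pass, move left to (0,3)
Step 5: enter (0,3), '.' pass, move left to (0,2)
Step 6: enter (0,2), '.' pass, move left to (0,1)
Step 7: enter (0,1), '.' pass, move left to (0,0)
Step 8: enter (0,0), '\' deflects left->up, move up to (-1,0)
Step 9: at (-1,0) — EXIT via top edge, pos 0
Distinct cells visited: 8 (path length 8)

Answer: 8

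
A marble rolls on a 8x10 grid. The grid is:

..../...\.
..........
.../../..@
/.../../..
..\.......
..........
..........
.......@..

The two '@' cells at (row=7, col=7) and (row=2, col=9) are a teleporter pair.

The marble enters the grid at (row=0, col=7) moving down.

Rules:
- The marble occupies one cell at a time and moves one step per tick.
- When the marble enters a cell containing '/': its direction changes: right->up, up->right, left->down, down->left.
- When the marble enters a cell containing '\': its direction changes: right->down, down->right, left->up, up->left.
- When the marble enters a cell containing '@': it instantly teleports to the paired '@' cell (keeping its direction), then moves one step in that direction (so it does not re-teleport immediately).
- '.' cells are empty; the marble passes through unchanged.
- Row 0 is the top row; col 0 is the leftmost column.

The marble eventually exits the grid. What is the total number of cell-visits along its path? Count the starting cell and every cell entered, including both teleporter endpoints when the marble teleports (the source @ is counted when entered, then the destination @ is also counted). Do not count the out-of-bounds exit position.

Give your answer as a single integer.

Answer: 11

Derivation:
Step 1: enter (0,7), '.' pass, move down to (1,7)
Step 2: enter (1,7), '.' pass, move down to (2,7)
Step 3: enter (2,7), '.' pass, move down to (3,7)
Step 4: enter (3,7), '/' deflects down->left, move left to (3,6)
Step 5: enter (3,6), '.' pass, move left to (3,5)
Step 6: enter (3,5), '.' pass, move left to (3,4)
Step 7: enter (3,4), '/' deflects left->down, move down to (4,4)
Step 8: enter (4,4), '.' pass, move down to (5,4)
Step 9: enter (5,4), '.' pass, move down to (6,4)
Step 10: enter (6,4), '.' pass, move down to (7,4)
Step 11: enter (7,4), '.' pass, move down to (8,4)
Step 12: at (8,4) — EXIT via bottom edge, pos 4
Path length (cell visits): 11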